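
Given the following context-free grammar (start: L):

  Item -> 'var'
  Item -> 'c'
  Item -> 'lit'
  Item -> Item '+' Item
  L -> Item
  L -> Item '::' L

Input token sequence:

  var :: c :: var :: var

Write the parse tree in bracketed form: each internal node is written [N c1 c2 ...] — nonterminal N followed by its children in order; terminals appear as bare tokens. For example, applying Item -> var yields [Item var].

L
Item :: L
var :: L
var :: Item :: L
var :: c :: L
var :: c :: Item :: L
var :: c :: var :: L
var :: c :: var :: Item
var :: c :: var :: var

[L [Item var] :: [L [Item c] :: [L [Item var] :: [L [Item var]]]]]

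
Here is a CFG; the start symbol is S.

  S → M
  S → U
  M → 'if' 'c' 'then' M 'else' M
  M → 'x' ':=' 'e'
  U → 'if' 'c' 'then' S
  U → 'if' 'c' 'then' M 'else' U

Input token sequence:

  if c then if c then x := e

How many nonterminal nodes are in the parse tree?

[S [U if c then [S [U if c then [S [M x := e]]]]]]

6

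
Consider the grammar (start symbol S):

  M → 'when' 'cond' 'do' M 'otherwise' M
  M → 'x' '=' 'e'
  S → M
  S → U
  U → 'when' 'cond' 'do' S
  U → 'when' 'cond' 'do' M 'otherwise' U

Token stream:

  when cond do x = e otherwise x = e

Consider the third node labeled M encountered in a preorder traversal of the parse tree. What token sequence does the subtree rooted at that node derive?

x = e

[S [M when cond do [M x = e] otherwise [M x = e]]]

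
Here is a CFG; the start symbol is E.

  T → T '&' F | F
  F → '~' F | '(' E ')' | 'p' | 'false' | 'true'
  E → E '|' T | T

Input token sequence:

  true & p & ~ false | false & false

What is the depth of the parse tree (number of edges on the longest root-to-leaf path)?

6

[E [E [T [T [T [F true]] & [F p]] & [F ~ [F false]]]] | [T [T [F false]] & [F false]]]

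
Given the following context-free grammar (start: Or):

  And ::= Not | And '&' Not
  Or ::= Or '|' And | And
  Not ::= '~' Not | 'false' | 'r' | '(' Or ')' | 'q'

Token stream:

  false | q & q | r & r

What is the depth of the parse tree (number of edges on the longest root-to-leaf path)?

5

[Or [Or [Or [And [Not false]]] | [And [And [Not q]] & [Not q]]] | [And [And [Not r]] & [Not r]]]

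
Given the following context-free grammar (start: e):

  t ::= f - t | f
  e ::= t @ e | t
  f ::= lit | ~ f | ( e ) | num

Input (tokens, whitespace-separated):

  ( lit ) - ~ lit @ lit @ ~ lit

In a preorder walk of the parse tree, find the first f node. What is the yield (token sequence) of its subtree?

( lit )

[e [t [f ( [e [t [f lit]]] )] - [t [f ~ [f lit]]]] @ [e [t [f lit]] @ [e [t [f ~ [f lit]]]]]]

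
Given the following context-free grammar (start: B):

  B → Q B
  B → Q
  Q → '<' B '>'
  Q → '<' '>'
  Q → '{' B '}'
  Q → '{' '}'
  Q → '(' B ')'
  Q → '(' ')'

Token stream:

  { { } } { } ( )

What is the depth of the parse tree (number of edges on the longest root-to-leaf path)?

[B [Q { [B [Q { }]] }] [B [Q { }] [B [Q ( )]]]]

4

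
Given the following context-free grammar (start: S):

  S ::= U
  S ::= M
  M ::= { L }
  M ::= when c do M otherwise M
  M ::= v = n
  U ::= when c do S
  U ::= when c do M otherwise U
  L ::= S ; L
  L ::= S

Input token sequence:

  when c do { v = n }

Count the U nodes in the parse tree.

[S [U when c do [S [M { [L [S [M v = n]]] }]]]]

1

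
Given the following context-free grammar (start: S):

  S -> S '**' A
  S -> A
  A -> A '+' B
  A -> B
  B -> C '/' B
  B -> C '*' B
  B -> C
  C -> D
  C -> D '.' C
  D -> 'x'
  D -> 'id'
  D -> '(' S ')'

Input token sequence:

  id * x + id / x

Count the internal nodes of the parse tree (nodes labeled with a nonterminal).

15

[S [A [A [B [C [D id]] * [B [C [D x]]]]] + [B [C [D id]] / [B [C [D x]]]]]]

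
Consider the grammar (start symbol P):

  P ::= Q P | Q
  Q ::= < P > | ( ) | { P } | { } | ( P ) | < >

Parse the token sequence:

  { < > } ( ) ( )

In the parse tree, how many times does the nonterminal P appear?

4

[P [Q { [P [Q < >]] }] [P [Q ( )] [P [Q ( )]]]]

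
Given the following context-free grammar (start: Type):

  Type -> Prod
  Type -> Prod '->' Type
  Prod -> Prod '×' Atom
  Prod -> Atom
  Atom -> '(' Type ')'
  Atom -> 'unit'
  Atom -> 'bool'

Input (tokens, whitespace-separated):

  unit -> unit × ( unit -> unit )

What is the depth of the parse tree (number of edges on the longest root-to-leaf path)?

8

[Type [Prod [Atom unit]] -> [Type [Prod [Prod [Atom unit]] × [Atom ( [Type [Prod [Atom unit]] -> [Type [Prod [Atom unit]]]] )]]]]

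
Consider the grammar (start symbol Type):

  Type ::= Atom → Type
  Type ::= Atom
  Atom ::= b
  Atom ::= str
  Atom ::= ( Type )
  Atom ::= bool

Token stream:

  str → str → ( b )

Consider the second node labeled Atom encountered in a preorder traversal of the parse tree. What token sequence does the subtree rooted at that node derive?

[Type [Atom str] → [Type [Atom str] → [Type [Atom ( [Type [Atom b]] )]]]]

str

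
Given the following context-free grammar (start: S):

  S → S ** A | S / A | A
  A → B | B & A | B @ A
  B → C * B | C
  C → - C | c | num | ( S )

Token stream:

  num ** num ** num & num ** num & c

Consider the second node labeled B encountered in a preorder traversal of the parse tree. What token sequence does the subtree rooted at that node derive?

num

[S [S [S [S [A [B [C num]]]] ** [A [B [C num]]]] ** [A [B [C num]] & [A [B [C num]]]]] ** [A [B [C num]] & [A [B [C c]]]]]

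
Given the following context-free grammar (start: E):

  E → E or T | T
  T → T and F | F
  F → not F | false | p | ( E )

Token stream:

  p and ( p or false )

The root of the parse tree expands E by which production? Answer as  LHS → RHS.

E → T

[E [T [T [F p]] and [F ( [E [E [T [F p]]] or [T [F false]]] )]]]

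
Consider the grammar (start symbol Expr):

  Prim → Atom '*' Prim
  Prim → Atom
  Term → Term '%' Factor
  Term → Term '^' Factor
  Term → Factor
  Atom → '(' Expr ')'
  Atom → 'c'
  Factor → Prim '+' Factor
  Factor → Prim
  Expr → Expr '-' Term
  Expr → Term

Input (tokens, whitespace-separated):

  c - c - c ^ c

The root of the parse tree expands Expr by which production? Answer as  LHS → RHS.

Expr → Expr '-' Term

[Expr [Expr [Expr [Term [Factor [Prim [Atom c]]]]] - [Term [Factor [Prim [Atom c]]]]] - [Term [Term [Factor [Prim [Atom c]]]] ^ [Factor [Prim [Atom c]]]]]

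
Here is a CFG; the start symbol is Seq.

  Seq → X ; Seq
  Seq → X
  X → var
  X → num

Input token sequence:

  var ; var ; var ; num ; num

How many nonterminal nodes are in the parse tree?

[Seq [X var] ; [Seq [X var] ; [Seq [X var] ; [Seq [X num] ; [Seq [X num]]]]]]

10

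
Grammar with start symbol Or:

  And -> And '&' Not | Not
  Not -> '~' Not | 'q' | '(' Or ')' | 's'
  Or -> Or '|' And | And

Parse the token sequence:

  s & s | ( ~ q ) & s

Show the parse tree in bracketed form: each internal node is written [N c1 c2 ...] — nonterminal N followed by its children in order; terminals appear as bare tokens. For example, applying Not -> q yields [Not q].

[Or [Or [And [And [Not s]] & [Not s]]] | [And [And [Not ( [Or [And [Not ~ [Not q]]]] )]] & [Not s]]]

Or
Or | And
And | And
And & Not | And
Not & Not | And
s & Not | And
s & s | And
s & s | And & Not
s & s | Not & Not
s & s | ( Or ) & Not
s & s | ( And ) & Not
s & s | ( Not ) & Not
s & s | ( ~ Not ) & Not
s & s | ( ~ q ) & Not
s & s | ( ~ q ) & s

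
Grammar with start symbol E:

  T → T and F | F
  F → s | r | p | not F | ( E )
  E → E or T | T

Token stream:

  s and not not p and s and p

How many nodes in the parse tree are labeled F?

6

[E [T [T [T [T [F s]] and [F not [F not [F p]]]] and [F s]] and [F p]]]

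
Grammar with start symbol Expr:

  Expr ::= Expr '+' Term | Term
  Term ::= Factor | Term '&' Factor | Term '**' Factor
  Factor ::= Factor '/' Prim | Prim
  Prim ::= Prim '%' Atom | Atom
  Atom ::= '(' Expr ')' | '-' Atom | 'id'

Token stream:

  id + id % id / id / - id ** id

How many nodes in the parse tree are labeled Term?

3

[Expr [Expr [Term [Factor [Prim [Atom id]]]]] + [Term [Term [Factor [Factor [Factor [Prim [Prim [Atom id]] % [Atom id]]] / [Prim [Atom id]]] / [Prim [Atom - [Atom id]]]]] ** [Factor [Prim [Atom id]]]]]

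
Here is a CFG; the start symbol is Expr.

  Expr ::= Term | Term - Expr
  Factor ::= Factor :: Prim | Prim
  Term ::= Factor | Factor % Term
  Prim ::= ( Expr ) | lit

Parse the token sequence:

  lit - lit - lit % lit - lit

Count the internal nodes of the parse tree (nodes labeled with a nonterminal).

19

[Expr [Term [Factor [Prim lit]]] - [Expr [Term [Factor [Prim lit]]] - [Expr [Term [Factor [Prim lit]] % [Term [Factor [Prim lit]]]] - [Expr [Term [Factor [Prim lit]]]]]]]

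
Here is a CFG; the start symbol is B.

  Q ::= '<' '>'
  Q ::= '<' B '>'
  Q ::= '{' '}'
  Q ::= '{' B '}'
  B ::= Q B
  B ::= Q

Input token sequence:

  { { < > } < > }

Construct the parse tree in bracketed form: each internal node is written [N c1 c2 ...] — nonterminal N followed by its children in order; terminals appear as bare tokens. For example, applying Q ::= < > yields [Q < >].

[B [Q { [B [Q { [B [Q < >]] }] [B [Q < >]]] }]]

B
Q
{ B }
{ Q B }
{ { B } B }
{ { Q } B }
{ { < > } B }
{ { < > } Q }
{ { < > } < > }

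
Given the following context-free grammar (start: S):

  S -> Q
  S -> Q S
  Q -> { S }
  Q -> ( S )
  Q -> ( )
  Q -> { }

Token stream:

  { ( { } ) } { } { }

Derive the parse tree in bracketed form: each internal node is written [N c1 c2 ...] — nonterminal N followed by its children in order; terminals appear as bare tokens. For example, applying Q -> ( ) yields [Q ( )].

[S [Q { [S [Q ( [S [Q { }]] )]] }] [S [Q { }] [S [Q { }]]]]

S
Q S
{ S } S
{ Q } S
{ ( S ) } S
{ ( Q ) } S
{ ( { } ) } S
{ ( { } ) } Q S
{ ( { } ) } { } S
{ ( { } ) } { } Q
{ ( { } ) } { } { }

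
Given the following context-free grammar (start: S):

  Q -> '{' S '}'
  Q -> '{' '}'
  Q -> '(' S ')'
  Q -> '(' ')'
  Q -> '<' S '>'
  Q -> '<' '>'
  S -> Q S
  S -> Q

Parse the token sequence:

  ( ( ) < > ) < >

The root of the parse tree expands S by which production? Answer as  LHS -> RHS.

S -> Q S

[S [Q ( [S [Q ( )] [S [Q < >]]] )] [S [Q < >]]]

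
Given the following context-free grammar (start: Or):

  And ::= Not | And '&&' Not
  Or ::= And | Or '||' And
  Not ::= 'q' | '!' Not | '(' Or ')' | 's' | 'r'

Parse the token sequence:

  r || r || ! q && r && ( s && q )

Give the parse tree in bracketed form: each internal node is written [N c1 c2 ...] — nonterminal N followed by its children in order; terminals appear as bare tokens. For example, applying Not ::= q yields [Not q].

Or
Or || And
Or || And || And
And || And || And
Not || And || And
r || And || And
r || Not || And
r || r || And
r || r || And && Not
r || r || And && Not && Not
r || r || Not && Not && Not
r || r || ! Not && Not && Not
r || r || ! q && Not && Not
r || r || ! q && r && Not
r || r || ! q && r && ( Or )
r || r || ! q && r && ( And )
r || r || ! q && r && ( And && Not )
r || r || ! q && r && ( Not && Not )
r || r || ! q && r && ( s && Not )
r || r || ! q && r && ( s && q )

[Or [Or [Or [And [Not r]]] || [And [Not r]]] || [And [And [And [Not ! [Not q]]] && [Not r]] && [Not ( [Or [And [And [Not s]] && [Not q]]] )]]]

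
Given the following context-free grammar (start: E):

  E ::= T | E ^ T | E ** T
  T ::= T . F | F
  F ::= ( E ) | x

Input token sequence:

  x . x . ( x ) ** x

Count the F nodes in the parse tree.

5

[E [E [T [T [T [F x]] . [F x]] . [F ( [E [T [F x]]] )]]] ** [T [F x]]]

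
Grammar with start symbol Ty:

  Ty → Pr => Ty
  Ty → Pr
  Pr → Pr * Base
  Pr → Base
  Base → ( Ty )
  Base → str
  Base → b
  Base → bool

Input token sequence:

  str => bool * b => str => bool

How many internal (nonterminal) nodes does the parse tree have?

14

[Ty [Pr [Base str]] => [Ty [Pr [Pr [Base bool]] * [Base b]] => [Ty [Pr [Base str]] => [Ty [Pr [Base bool]]]]]]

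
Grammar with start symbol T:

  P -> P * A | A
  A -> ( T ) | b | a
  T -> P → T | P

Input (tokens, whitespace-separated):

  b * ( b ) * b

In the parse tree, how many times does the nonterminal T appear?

2

[T [P [P [P [A b]] * [A ( [T [P [A b]]] )]] * [A b]]]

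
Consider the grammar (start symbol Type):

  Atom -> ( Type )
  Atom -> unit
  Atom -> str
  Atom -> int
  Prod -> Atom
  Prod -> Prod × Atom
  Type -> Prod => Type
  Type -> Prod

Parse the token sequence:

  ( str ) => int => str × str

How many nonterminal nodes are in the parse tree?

[Type [Prod [Atom ( [Type [Prod [Atom str]]] )]] => [Type [Prod [Atom int]] => [Type [Prod [Prod [Atom str]] × [Atom str]]]]]

14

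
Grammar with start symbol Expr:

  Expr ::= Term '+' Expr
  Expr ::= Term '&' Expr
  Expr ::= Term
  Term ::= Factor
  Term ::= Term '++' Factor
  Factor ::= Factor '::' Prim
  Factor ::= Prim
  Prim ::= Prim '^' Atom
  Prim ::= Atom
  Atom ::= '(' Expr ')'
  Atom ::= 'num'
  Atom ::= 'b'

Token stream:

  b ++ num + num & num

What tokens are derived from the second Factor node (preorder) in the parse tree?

[Expr [Term [Term [Factor [Prim [Atom b]]]] ++ [Factor [Prim [Atom num]]]] + [Expr [Term [Factor [Prim [Atom num]]]] & [Expr [Term [Factor [Prim [Atom num]]]]]]]

num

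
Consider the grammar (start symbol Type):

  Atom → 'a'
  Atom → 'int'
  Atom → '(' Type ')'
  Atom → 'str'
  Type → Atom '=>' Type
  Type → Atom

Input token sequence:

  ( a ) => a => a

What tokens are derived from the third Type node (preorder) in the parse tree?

[Type [Atom ( [Type [Atom a]] )] => [Type [Atom a] => [Type [Atom a]]]]

a => a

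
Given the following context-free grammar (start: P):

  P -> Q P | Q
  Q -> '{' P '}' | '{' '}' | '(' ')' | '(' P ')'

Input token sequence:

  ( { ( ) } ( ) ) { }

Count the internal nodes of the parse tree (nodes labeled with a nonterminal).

[P [Q ( [P [Q { [P [Q ( )]] }] [P [Q ( )]]] )] [P [Q { }]]]

10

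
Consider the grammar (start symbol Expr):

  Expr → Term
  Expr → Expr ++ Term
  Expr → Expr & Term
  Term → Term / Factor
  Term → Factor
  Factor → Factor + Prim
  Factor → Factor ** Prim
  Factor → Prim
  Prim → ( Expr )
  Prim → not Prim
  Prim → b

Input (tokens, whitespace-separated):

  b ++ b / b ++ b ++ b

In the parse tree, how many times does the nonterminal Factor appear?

[Expr [Expr [Expr [Expr [Term [Factor [Prim b]]]] ++ [Term [Term [Factor [Prim b]]] / [Factor [Prim b]]]] ++ [Term [Factor [Prim b]]]] ++ [Term [Factor [Prim b]]]]

5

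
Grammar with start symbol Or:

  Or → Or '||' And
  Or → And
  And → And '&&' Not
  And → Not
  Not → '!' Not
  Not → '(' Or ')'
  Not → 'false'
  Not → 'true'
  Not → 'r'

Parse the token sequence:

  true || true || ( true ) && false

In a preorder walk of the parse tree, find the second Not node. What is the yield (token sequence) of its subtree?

true

[Or [Or [Or [And [Not true]]] || [And [Not true]]] || [And [And [Not ( [Or [And [Not true]]] )]] && [Not false]]]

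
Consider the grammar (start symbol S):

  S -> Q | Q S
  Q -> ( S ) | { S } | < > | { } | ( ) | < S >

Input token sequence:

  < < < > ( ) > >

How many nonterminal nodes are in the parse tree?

8

[S [Q < [S [Q < [S [Q < >] [S [Q ( )]]] >]] >]]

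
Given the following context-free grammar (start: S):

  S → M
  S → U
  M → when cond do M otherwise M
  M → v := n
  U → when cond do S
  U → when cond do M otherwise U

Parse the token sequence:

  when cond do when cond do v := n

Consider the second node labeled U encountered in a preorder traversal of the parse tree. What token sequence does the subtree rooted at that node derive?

[S [U when cond do [S [U when cond do [S [M v := n]]]]]]

when cond do v := n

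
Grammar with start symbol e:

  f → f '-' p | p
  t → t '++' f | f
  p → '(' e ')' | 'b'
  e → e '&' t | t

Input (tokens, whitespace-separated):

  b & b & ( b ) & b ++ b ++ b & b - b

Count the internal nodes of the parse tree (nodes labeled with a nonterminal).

[e [e [e [e [e [t [f [p b]]]] & [t [f [p b]]]] & [t [f [p ( [e [t [f [p b]]]] )]]]] & [t [t [t [f [p b]]] ++ [f [p b]]] ++ [f [p b]]]] & [t [f [f [p b]] - [p b]]]]

32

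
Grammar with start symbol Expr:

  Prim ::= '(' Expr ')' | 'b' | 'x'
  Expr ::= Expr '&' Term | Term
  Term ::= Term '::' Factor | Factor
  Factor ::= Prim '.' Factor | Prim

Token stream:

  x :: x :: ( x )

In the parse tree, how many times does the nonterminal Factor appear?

[Expr [Term [Term [Term [Factor [Prim x]]] :: [Factor [Prim x]]] :: [Factor [Prim ( [Expr [Term [Factor [Prim x]]]] )]]]]

4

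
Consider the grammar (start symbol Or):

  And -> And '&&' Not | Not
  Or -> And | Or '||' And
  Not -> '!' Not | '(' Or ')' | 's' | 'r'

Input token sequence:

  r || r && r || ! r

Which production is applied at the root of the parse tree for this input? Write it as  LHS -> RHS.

[Or [Or [Or [And [Not r]]] || [And [And [Not r]] && [Not r]]] || [And [Not ! [Not r]]]]

Or -> Or '||' And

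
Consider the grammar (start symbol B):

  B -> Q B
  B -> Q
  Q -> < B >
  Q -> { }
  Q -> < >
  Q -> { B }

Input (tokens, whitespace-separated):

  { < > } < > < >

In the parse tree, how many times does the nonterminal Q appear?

[B [Q { [B [Q < >]] }] [B [Q < >] [B [Q < >]]]]

4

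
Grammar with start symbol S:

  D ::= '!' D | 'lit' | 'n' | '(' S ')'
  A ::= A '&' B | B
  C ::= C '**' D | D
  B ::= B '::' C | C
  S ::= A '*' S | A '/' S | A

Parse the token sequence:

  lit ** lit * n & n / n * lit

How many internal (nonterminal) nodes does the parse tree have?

[S [A [B [C [C [D lit]] ** [D lit]]]] * [S [A [A [B [C [D n]]]] & [B [C [D n]]]] / [S [A [B [C [D n]]]] * [S [A [B [C [D lit]]]]]]]]

26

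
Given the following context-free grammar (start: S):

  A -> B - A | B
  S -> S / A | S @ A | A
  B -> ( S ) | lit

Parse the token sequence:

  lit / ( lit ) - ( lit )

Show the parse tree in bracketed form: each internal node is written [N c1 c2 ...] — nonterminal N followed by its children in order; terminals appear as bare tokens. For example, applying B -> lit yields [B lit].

[S [S [A [B lit]]] / [A [B ( [S [A [B lit]]] )] - [A [B ( [S [A [B lit]]] )]]]]

S
S / A
A / A
B / A
lit / A
lit / B - A
lit / ( S ) - A
lit / ( A ) - A
lit / ( B ) - A
lit / ( lit ) - A
lit / ( lit ) - B
lit / ( lit ) - ( S )
lit / ( lit ) - ( A )
lit / ( lit ) - ( B )
lit / ( lit ) - ( lit )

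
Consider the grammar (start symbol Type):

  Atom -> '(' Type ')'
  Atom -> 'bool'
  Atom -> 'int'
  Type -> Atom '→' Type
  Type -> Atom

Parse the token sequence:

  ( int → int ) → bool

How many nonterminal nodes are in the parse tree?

8

[Type [Atom ( [Type [Atom int] → [Type [Atom int]]] )] → [Type [Atom bool]]]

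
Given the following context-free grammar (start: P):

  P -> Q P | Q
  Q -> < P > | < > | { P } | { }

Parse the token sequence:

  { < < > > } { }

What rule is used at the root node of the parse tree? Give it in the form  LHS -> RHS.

[P [Q { [P [Q < [P [Q < >]] >]] }] [P [Q { }]]]

P -> Q P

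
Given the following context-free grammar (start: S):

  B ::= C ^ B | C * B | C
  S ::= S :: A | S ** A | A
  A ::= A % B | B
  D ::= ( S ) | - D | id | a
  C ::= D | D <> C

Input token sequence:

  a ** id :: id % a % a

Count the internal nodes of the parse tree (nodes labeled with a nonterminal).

23

[S [S [S [A [B [C [D a]]]]] ** [A [B [C [D id]]]]] :: [A [A [A [B [C [D id]]]] % [B [C [D a]]]] % [B [C [D a]]]]]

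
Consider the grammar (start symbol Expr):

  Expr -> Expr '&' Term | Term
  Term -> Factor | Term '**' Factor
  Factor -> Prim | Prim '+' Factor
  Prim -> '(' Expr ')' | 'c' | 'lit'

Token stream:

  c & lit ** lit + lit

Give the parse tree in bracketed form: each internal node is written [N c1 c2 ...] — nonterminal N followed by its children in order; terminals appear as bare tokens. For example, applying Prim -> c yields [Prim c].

Expr
Expr & Term
Term & Term
Factor & Term
Prim & Term
c & Term
c & Term ** Factor
c & Factor ** Factor
c & Prim ** Factor
c & lit ** Factor
c & lit ** Prim + Factor
c & lit ** lit + Factor
c & lit ** lit + Prim
c & lit ** lit + lit

[Expr [Expr [Term [Factor [Prim c]]]] & [Term [Term [Factor [Prim lit]]] ** [Factor [Prim lit] + [Factor [Prim lit]]]]]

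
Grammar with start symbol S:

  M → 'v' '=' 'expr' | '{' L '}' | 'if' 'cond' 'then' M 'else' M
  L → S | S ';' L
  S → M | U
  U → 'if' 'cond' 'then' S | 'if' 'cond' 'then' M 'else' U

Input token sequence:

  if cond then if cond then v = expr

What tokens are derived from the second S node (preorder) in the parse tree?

if cond then v = expr

[S [U if cond then [S [U if cond then [S [M v = expr]]]]]]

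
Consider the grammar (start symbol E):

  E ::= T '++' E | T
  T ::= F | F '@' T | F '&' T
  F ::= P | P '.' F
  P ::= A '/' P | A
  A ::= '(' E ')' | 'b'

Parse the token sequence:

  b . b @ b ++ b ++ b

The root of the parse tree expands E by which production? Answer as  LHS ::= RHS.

E ::= T '++' E

[E [T [F [P [A b]] . [F [P [A b]]]] @ [T [F [P [A b]]]]] ++ [E [T [F [P [A b]]]] ++ [E [T [F [P [A b]]]]]]]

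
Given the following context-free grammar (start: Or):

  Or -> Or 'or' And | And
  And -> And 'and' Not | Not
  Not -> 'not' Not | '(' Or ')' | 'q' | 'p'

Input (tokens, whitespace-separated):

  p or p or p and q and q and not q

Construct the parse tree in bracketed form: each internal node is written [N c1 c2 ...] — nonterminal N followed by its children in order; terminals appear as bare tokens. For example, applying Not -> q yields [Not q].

[Or [Or [Or [And [Not p]]] or [And [Not p]]] or [And [And [And [And [Not p]] and [Not q]] and [Not q]] and [Not not [Not q]]]]

Or
Or or And
Or or And or And
And or And or And
Not or And or And
p or And or And
p or Not or And
p or p or And
p or p or And and Not
p or p or And and Not and Not
p or p or And and Not and Not and Not
p or p or Not and Not and Not and Not
p or p or p and Not and Not and Not
p or p or p and q and Not and Not
p or p or p and q and q and Not
p or p or p and q and q and not Not
p or p or p and q and q and not q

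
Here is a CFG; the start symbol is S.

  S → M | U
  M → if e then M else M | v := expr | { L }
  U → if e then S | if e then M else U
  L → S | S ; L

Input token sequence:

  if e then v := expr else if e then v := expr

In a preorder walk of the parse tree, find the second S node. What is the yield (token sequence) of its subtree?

[S [U if e then [M v := expr] else [U if e then [S [M v := expr]]]]]

v := expr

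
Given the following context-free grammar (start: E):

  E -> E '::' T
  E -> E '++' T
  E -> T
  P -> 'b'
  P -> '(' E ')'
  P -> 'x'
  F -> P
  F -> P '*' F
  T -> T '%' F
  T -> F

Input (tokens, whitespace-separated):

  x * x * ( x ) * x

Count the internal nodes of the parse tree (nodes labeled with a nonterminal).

[E [T [F [P x] * [F [P x] * [F [P ( [E [T [F [P x]]]] )] * [F [P x]]]]]]]

14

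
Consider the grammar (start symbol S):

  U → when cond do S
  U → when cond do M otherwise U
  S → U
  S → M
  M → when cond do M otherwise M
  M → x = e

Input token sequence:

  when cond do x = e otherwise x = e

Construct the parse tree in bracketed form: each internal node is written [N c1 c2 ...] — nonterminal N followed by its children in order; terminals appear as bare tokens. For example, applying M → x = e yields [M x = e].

S
M
when cond do M otherwise M
when cond do x = e otherwise M
when cond do x = e otherwise x = e

[S [M when cond do [M x = e] otherwise [M x = e]]]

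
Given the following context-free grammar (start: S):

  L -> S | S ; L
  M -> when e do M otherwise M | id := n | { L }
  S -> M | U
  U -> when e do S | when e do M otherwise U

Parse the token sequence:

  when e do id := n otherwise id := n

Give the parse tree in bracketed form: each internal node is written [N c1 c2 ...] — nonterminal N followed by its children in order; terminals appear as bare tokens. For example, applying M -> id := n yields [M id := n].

[S [M when e do [M id := n] otherwise [M id := n]]]

S
M
when e do M otherwise M
when e do id := n otherwise M
when e do id := n otherwise id := n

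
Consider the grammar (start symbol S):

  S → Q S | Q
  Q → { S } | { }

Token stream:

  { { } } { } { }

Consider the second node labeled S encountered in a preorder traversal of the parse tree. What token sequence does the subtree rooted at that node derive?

[S [Q { [S [Q { }]] }] [S [Q { }] [S [Q { }]]]]

{ }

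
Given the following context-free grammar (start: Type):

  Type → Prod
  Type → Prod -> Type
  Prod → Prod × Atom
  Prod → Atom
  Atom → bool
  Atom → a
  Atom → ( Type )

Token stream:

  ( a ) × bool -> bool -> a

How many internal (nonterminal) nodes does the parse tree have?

[Type [Prod [Prod [Atom ( [Type [Prod [Atom a]]] )]] × [Atom bool]] -> [Type [Prod [Atom bool]] -> [Type [Prod [Atom a]]]]]

14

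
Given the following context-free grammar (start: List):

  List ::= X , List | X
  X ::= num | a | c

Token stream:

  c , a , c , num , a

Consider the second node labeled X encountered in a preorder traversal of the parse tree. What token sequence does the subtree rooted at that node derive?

[List [X c] , [List [X a] , [List [X c] , [List [X num] , [List [X a]]]]]]

a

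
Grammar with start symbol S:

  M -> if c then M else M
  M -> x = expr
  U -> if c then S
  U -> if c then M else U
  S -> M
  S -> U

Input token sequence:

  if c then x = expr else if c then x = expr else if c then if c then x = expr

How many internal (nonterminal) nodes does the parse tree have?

10

[S [U if c then [M x = expr] else [U if c then [M x = expr] else [U if c then [S [U if c then [S [M x = expr]]]]]]]]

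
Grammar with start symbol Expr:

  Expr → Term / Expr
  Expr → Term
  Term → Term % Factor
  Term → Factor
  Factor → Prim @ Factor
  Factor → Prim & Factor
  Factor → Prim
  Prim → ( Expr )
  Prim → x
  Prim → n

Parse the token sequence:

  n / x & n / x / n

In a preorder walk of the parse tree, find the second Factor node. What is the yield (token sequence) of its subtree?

x & n

[Expr [Term [Factor [Prim n]]] / [Expr [Term [Factor [Prim x] & [Factor [Prim n]]]] / [Expr [Term [Factor [Prim x]]] / [Expr [Term [Factor [Prim n]]]]]]]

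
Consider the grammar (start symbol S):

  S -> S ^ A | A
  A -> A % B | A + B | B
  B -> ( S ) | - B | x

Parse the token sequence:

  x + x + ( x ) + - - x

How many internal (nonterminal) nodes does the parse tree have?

[S [A [A [A [A [B x]] + [B x]] + [B ( [S [A [B x]]] )]] + [B - [B - [B x]]]]]

14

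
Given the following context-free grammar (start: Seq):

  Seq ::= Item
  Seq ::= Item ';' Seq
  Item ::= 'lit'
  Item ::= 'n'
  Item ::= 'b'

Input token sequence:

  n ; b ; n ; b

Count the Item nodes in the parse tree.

4

[Seq [Item n] ; [Seq [Item b] ; [Seq [Item n] ; [Seq [Item b]]]]]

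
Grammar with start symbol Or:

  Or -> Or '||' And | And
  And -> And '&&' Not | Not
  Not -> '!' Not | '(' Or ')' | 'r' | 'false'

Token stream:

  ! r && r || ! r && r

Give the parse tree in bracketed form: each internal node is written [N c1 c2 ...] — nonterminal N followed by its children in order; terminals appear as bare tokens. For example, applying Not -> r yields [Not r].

Or
Or || And
And || And
And && Not || And
Not && Not || And
! Not && Not || And
! r && Not || And
! r && r || And
! r && r || And && Not
! r && r || Not && Not
! r && r || ! Not && Not
! r && r || ! r && Not
! r && r || ! r && r

[Or [Or [And [And [Not ! [Not r]]] && [Not r]]] || [And [And [Not ! [Not r]]] && [Not r]]]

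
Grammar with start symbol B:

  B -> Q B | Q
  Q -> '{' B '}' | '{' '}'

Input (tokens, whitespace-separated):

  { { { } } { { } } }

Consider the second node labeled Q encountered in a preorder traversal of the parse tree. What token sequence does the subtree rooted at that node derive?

{ { } }

[B [Q { [B [Q { [B [Q { }]] }] [B [Q { [B [Q { }]] }]]] }]]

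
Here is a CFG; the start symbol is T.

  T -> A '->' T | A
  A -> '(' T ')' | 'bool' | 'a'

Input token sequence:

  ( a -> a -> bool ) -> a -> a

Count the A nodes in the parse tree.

6

[T [A ( [T [A a] -> [T [A a] -> [T [A bool]]]] )] -> [T [A a] -> [T [A a]]]]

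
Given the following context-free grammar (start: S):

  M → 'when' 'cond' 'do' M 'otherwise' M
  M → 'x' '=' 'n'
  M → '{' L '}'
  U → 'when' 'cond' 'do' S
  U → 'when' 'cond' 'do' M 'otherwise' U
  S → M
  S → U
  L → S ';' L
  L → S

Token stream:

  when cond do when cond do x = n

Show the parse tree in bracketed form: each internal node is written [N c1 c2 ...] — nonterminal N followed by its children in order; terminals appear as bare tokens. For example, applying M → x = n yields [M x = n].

[S [U when cond do [S [U when cond do [S [M x = n]]]]]]

S
U
when cond do S
when cond do U
when cond do when cond do S
when cond do when cond do M
when cond do when cond do x = n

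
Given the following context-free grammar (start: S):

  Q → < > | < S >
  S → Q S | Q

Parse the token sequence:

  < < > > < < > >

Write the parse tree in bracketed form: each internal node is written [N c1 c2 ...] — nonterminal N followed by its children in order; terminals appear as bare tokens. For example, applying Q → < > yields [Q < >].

[S [Q < [S [Q < >]] >] [S [Q < [S [Q < >]] >]]]

S
Q S
< S > S
< Q > S
< < > > S
< < > > Q
< < > > < S >
< < > > < Q >
< < > > < < > >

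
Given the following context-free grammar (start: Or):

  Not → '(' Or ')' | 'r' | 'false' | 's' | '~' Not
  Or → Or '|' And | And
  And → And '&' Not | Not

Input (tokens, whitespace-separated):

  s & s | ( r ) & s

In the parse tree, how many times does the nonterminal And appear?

5

[Or [Or [And [And [Not s]] & [Not s]]] | [And [And [Not ( [Or [And [Not r]]] )]] & [Not s]]]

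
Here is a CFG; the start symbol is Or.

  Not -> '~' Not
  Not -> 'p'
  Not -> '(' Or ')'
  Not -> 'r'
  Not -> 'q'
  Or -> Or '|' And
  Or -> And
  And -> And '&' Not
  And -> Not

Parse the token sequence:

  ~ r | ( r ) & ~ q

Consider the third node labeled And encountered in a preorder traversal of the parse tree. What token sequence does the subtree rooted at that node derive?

[Or [Or [And [Not ~ [Not r]]]] | [And [And [Not ( [Or [And [Not r]]] )]] & [Not ~ [Not q]]]]

( r )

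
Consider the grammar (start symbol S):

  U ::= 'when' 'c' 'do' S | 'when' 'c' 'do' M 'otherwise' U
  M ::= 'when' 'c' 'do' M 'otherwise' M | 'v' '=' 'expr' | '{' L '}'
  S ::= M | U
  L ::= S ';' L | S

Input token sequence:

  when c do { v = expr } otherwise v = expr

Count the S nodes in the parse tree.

2

[S [M when c do [M { [L [S [M v = expr]]] }] otherwise [M v = expr]]]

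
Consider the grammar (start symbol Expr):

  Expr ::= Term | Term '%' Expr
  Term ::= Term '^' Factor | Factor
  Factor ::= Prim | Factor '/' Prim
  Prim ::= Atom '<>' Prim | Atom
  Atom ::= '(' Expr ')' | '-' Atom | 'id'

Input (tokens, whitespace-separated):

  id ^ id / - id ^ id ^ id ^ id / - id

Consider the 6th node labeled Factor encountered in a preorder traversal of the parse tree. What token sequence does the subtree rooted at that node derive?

id / - id

[Expr [Term [Term [Term [Term [Term [Factor [Prim [Atom id]]]] ^ [Factor [Factor [Prim [Atom id]]] / [Prim [Atom - [Atom id]]]]] ^ [Factor [Prim [Atom id]]]] ^ [Factor [Prim [Atom id]]]] ^ [Factor [Factor [Prim [Atom id]]] / [Prim [Atom - [Atom id]]]]]]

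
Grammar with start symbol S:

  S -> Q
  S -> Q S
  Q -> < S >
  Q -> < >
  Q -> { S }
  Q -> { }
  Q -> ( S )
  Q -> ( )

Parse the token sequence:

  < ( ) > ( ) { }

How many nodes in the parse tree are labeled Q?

4

[S [Q < [S [Q ( )]] >] [S [Q ( )] [S [Q { }]]]]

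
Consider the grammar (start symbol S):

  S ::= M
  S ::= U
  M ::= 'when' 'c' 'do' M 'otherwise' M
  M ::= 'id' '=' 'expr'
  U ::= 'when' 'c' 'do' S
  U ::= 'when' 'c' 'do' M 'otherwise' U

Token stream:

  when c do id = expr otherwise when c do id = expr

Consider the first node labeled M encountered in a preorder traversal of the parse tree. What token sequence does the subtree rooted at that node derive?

[S [U when c do [M id = expr] otherwise [U when c do [S [M id = expr]]]]]

id = expr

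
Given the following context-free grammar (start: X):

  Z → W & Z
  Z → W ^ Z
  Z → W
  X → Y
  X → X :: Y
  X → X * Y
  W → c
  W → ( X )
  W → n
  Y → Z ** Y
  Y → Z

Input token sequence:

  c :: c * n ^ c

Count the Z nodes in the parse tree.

[X [X [X [Y [Z [W c]]]] :: [Y [Z [W c]]]] * [Y [Z [W n] ^ [Z [W c]]]]]

4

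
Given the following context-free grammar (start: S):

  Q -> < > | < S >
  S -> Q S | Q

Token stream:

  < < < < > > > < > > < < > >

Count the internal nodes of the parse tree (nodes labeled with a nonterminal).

14

[S [Q < [S [Q < [S [Q < [S [Q < >]] >]] >] [S [Q < >]]] >] [S [Q < [S [Q < >]] >]]]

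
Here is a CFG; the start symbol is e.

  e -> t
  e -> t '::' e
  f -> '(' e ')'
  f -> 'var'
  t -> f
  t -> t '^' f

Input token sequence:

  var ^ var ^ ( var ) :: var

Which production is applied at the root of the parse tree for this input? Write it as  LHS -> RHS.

[e [t [t [t [f var]] ^ [f var]] ^ [f ( [e [t [f var]]] )]] :: [e [t [f var]]]]

e -> t '::' e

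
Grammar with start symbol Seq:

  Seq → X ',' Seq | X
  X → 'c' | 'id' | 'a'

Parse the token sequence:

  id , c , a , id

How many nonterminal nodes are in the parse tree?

8

[Seq [X id] , [Seq [X c] , [Seq [X a] , [Seq [X id]]]]]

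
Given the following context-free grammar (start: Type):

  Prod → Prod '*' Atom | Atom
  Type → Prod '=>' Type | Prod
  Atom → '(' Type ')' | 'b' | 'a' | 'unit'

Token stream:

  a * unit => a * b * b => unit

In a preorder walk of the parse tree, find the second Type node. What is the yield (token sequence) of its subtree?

[Type [Prod [Prod [Atom a]] * [Atom unit]] => [Type [Prod [Prod [Prod [Atom a]] * [Atom b]] * [Atom b]] => [Type [Prod [Atom unit]]]]]

a * b * b => unit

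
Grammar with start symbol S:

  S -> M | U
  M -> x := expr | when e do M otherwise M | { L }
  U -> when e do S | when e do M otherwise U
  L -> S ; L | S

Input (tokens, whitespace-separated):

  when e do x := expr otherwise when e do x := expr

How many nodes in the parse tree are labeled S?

[S [U when e do [M x := expr] otherwise [U when e do [S [M x := expr]]]]]

2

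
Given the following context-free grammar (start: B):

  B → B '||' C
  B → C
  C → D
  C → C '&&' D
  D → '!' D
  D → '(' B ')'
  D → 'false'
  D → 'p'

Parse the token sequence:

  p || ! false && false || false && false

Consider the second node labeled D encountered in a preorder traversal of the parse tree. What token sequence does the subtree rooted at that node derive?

! false

[B [B [B [C [D p]]] || [C [C [D ! [D false]]] && [D false]]] || [C [C [D false]] && [D false]]]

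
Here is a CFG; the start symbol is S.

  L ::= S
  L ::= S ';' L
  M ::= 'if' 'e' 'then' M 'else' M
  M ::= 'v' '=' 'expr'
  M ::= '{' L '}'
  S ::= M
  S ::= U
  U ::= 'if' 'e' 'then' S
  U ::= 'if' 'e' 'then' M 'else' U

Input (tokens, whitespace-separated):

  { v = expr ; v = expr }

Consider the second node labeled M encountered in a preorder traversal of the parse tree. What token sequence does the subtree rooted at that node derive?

[S [M { [L [S [M v = expr]] ; [L [S [M v = expr]]]] }]]

v = expr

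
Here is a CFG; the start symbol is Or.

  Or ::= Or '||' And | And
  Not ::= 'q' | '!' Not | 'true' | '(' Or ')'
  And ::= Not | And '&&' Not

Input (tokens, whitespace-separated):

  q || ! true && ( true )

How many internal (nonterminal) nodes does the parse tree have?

12

[Or [Or [And [Not q]]] || [And [And [Not ! [Not true]]] && [Not ( [Or [And [Not true]]] )]]]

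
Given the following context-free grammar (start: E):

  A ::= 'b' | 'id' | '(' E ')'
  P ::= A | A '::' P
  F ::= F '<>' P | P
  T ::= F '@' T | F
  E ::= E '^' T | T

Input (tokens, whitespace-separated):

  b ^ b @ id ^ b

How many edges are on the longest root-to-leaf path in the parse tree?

[E [E [E [T [F [P [A b]]]]] ^ [T [F [P [A b]]] @ [T [F [P [A id]]]]]] ^ [T [F [P [A b]]]]]

7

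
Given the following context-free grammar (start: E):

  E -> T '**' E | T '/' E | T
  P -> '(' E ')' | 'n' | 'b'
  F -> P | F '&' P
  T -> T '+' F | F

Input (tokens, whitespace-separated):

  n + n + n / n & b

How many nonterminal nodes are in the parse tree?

[E [T [T [T [F [P n]]] + [F [P n]]] + [F [P n]]] / [E [T [F [F [P n]] & [P b]]]]]

16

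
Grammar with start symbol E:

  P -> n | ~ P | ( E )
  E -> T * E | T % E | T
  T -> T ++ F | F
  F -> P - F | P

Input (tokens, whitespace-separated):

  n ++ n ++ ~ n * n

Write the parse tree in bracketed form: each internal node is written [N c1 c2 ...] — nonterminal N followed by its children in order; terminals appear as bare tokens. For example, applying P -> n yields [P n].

[E [T [T [T [F [P n]]] ++ [F [P n]]] ++ [F [P ~ [P n]]]] * [E [T [F [P n]]]]]

E
T * E
T ++ F * E
T ++ F ++ F * E
F ++ F ++ F * E
P ++ F ++ F * E
n ++ F ++ F * E
n ++ P ++ F * E
n ++ n ++ F * E
n ++ n ++ P * E
n ++ n ++ ~ P * E
n ++ n ++ ~ n * E
n ++ n ++ ~ n * T
n ++ n ++ ~ n * F
n ++ n ++ ~ n * P
n ++ n ++ ~ n * n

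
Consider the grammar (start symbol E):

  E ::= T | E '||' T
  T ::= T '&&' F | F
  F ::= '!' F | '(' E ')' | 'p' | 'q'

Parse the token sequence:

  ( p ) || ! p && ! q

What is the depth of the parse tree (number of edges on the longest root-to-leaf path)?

7

[E [E [T [F ( [E [T [F p]]] )]]] || [T [T [F ! [F p]]] && [F ! [F q]]]]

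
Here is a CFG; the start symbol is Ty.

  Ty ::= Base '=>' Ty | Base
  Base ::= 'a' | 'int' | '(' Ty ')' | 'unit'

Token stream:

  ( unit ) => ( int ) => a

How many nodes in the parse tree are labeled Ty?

[Ty [Base ( [Ty [Base unit]] )] => [Ty [Base ( [Ty [Base int]] )] => [Ty [Base a]]]]

5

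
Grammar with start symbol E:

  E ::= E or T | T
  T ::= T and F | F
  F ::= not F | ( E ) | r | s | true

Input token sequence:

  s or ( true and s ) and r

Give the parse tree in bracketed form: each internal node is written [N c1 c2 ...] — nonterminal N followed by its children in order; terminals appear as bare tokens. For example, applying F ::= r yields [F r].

E
E or T
T or T
F or T
s or T
s or T and F
s or F and F
s or ( E ) and F
s or ( T ) and F
s or ( T and F ) and F
s or ( F and F ) and F
s or ( true and F ) and F
s or ( true and s ) and F
s or ( true and s ) and r

[E [E [T [F s]]] or [T [T [F ( [E [T [T [F true]] and [F s]]] )]] and [F r]]]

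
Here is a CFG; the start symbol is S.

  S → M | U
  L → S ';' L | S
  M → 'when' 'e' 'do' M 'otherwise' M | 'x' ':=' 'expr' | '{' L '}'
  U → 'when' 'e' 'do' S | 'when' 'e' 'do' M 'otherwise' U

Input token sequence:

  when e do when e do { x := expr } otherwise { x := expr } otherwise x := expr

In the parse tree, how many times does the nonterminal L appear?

2

[S [M when e do [M when e do [M { [L [S [M x := expr]]] }] otherwise [M { [L [S [M x := expr]]] }]] otherwise [M x := expr]]]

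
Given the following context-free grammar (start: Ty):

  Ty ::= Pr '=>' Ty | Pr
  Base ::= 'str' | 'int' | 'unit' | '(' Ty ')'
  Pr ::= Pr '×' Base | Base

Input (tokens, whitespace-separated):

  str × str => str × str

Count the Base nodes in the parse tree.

4

[Ty [Pr [Pr [Base str]] × [Base str]] => [Ty [Pr [Pr [Base str]] × [Base str]]]]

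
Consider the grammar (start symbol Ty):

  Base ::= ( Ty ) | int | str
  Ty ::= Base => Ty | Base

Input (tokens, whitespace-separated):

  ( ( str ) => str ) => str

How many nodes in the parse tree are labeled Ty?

[Ty [Base ( [Ty [Base ( [Ty [Base str]] )] => [Ty [Base str]]] )] => [Ty [Base str]]]

5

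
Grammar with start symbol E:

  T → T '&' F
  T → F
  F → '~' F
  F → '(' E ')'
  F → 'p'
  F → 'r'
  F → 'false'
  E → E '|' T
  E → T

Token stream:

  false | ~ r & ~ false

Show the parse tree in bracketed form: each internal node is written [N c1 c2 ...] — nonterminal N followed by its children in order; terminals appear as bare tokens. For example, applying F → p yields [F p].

E
E | T
T | T
F | T
false | T
false | T & F
false | F & F
false | ~ F & F
false | ~ r & F
false | ~ r & ~ F
false | ~ r & ~ false

[E [E [T [F false]]] | [T [T [F ~ [F r]]] & [F ~ [F false]]]]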